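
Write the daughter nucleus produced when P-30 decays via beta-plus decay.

Si-30

Beta-plus decay: mass number changes by +0, atomic number by -1.
A: 30 = 30; Z: 15 − 1 = 14.
Z = 14 is silicon, so the daughter is Si-30.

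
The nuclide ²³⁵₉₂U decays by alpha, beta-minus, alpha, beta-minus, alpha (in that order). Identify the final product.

Start: (A, Z) = (235, 92).
After α: (231, 90).
After β⁻: (231, 91).
After α: (227, 89).
After β⁻: (227, 90).
After α: (223, 88).
Z = 88 is radium.

Ra-223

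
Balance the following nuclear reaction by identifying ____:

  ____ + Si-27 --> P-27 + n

Conserve mass number: A + 27 = 27 + 1, so A = 1.
Conserve atomic number: Z + 14 = 15 + 0, so Z = 1.
A = 1 and Z = 1 is H-1 — a proton.

proton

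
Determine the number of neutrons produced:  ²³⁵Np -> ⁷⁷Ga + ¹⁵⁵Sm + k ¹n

3

Conserve mass number: 235 = 77 + 155 + k, so k = 235 − 232 = 3.
Check atomic number: 93 = 31 + 62 + 0 = 93. ✓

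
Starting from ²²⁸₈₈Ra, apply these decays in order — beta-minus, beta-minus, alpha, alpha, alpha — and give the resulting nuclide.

Start: (A, Z) = (228, 88).
After β⁻: (228, 89).
After β⁻: (228, 90).
After α: (224, 88).
After α: (220, 86).
After α: (216, 84).
Z = 84 is polonium.

Po-216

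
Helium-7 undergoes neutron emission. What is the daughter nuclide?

Neutron emission: mass number changes by -1, atomic number by +0.
A: 7 − 1 = 6; Z: 2 = 2.
Z = 2 is helium, so the daughter is helium-6.

He-6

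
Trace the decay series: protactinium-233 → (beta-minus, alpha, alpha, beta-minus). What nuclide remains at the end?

Start: (A, Z) = (233, 91).
After β⁻: (233, 92).
After α: (229, 90).
After α: (225, 88).
After β⁻: (225, 89).
Z = 89 is actinium.

Ac-225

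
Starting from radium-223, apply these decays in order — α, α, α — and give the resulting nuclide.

Start: (A, Z) = (223, 88).
After α: (219, 86).
After α: (215, 84).
After α: (211, 82).
Z = 82 is lead.

Pb-211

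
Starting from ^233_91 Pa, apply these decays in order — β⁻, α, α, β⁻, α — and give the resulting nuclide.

Fr-221

Start: (A, Z) = (233, 91).
After β⁻: (233, 92).
After α: (229, 90).
After α: (225, 88).
After β⁻: (225, 89).
After α: (221, 87).
Z = 87 is francium.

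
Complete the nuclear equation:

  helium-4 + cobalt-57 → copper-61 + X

Conserve mass number: 4 + 57 = 61 + A, so A = 0.
Conserve atomic number: 2 + 27 = 29 + Z, so Z = 0.
A = 0 and Z = 0 is γ — a gamma ray.

gamma ray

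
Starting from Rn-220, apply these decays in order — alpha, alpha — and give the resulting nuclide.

Pb-212

Start: (A, Z) = (220, 86).
After α: (216, 84).
After α: (212, 82).
Z = 82 is lead.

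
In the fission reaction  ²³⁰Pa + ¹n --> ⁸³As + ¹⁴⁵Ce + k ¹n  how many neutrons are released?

Conserve mass number: 231 = 83 + 145 + k, so k = 231 − 228 = 3.
Check atomic number: 91 = 33 + 58 + 0 = 91. ✓

3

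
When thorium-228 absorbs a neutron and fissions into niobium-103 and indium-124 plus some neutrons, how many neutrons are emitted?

2

Conserve mass number: 229 = 103 + 124 + k, so k = 229 − 227 = 2.
Check atomic number: 90 = 41 + 49 + 0 = 90. ✓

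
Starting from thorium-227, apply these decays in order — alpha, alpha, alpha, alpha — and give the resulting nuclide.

Pb-211

Start: (A, Z) = (227, 90).
After α: (223, 88).
After α: (219, 86).
After α: (215, 84).
After α: (211, 82).
Z = 82 is lead.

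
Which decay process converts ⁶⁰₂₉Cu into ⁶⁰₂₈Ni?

ΔA = 60 − 60 = 0; ΔZ = 28 − 29 = -1.
A is unchanged and Z drops by 1 — a proton has become a neutron (β⁺ emission or electron capture).

beta-plus decay or electron capture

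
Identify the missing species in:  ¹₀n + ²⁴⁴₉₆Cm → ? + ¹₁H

Conserve mass number: 1 + 244 = A + 1, so A = 244.
Conserve atomic number: 0 + 96 = Z + 1, so Z = 95.
Z = 95 is americium, so the species is ²⁴⁴₉₅Am.

Am-244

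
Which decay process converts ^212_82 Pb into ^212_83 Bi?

beta-minus decay

ΔA = 212 − 212 = 0; ΔZ = 83 − 82 = +1.
A is unchanged and Z rises by 1 — a neutron has become a proton (β⁻ decay).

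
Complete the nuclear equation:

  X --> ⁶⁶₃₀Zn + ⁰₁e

Conserve mass number: A = 66 + 0, so A = 66.
Conserve atomic number: Z = 30 + 1, so Z = 31.
Z = 31 is gallium, so the species is ⁶⁶₃₁Ga.

Ga-66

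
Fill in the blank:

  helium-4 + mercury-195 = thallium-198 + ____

proton

Conserve mass number: 4 + 195 = 198 + A, so A = 1.
Conserve atomic number: 2 + 80 = 81 + Z, so Z = 1.
A = 1 and Z = 1 is hydrogen-1 — a proton.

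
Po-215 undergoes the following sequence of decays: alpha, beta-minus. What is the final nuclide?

Bi-211

Start: (A, Z) = (215, 84).
After α: (211, 82).
After β⁻: (211, 83).
Z = 83 is bismuth.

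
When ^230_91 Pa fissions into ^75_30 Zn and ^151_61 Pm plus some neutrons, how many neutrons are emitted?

4

Conserve mass number: 230 = 75 + 151 + k, so k = 230 − 226 = 4.
Check atomic number: 91 = 30 + 61 + 0 = 91. ✓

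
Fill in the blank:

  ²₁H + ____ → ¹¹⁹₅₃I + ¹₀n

Te-118

Conserve mass number: 2 + A = 119 + 1, so A = 118.
Conserve atomic number: 1 + Z = 53 + 0, so Z = 52.
Z = 52 is tellurium, so the species is ¹¹⁸₅₂Te.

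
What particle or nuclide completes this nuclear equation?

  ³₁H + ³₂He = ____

Conserve mass number: 3 + 3 = A, so A = 6.
Conserve atomic number: 1 + 2 = Z, so Z = 3.
Z = 3 is lithium, so the species is ⁶₃Li.

Li-6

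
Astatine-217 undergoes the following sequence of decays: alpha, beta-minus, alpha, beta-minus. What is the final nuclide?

Start: (A, Z) = (217, 85).
After α: (213, 83).
After β⁻: (213, 84).
After α: (209, 82).
After β⁻: (209, 83).
Z = 83 is bismuth.

Bi-209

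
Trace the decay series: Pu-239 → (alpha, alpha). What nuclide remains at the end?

Start: (A, Z) = (239, 94).
After α: (235, 92).
After α: (231, 90).
Z = 90 is thorium.

Th-231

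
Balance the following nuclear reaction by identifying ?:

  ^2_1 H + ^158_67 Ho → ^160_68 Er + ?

gamma ray

Conserve mass number: 2 + 158 = 160 + A, so A = 0.
Conserve atomic number: 1 + 67 = 68 + Z, so Z = 0.
A = 0 and Z = 0 is ^0_0 γ — a gamma ray.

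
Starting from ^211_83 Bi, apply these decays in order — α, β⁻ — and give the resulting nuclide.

Pb-207

Start: (A, Z) = (211, 83).
After α: (207, 81).
After β⁻: (207, 82).
Z = 82 is lead.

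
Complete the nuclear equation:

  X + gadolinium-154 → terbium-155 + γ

proton

Conserve mass number: A + 154 = 155 + 0, so A = 1.
Conserve atomic number: Z + 64 = 65 + 0, so Z = 1.
A = 1 and Z = 1 is hydrogen-1 — a proton.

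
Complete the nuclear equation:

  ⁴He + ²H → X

Li-6

Conserve mass number: 4 + 2 = A, so A = 6.
Conserve atomic number: 2 + 1 = Z, so Z = 3.
Z = 3 is lithium, so the species is ⁶Li.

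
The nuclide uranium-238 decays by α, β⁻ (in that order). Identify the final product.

Pa-234

Start: (A, Z) = (238, 92).
After α: (234, 90).
After β⁻: (234, 91).
Z = 91 is protactinium.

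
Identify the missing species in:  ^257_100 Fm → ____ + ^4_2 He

Conserve mass number: 257 = A + 4, so A = 253.
Conserve atomic number: 100 = Z + 2, so Z = 98.
Z = 98 is californium, so the species is ^253_98 Cf.

Cf-253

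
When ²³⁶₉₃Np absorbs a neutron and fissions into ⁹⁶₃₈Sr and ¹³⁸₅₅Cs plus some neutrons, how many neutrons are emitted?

3

Conserve mass number: 237 = 96 + 138 + k, so k = 237 − 234 = 3.
Check atomic number: 93 = 38 + 55 + 0 = 93. ✓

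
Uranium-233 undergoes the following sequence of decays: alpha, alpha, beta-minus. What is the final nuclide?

Start: (A, Z) = (233, 92).
After α: (229, 90).
After α: (225, 88).
After β⁻: (225, 89).
Z = 89 is actinium.

Ac-225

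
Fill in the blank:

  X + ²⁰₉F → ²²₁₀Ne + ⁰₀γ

deuteron

Conserve mass number: A + 20 = 22 + 0, so A = 2.
Conserve atomic number: Z + 9 = 10 + 0, so Z = 1.
A = 2 and Z = 1 is ²₁H — a deuteron.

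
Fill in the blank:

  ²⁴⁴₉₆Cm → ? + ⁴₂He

Pu-240

Conserve mass number: 244 = A + 4, so A = 240.
Conserve atomic number: 96 = Z + 2, so Z = 94.
Z = 94 is plutonium, so the species is ²⁴⁰₉₄Pu.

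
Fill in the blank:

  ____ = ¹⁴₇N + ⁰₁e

O-14

Conserve mass number: A = 14 + 0, so A = 14.
Conserve atomic number: Z = 7 + 1, so Z = 8.
Z = 8 is oxygen, so the species is ¹⁴₈O.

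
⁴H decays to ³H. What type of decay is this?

neutron emission

ΔA = 3 − 4 = -1; ΔZ = 1 − 1 = +0.
A drops by 1 with Z unchanged — a neutron was emitted.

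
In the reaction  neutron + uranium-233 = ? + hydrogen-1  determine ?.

Conserve mass number: 1 + 233 = A + 1, so A = 233.
Conserve atomic number: 0 + 92 = Z + 1, so Z = 91.
Z = 91 is protactinium, so the species is protactinium-233.

Pa-233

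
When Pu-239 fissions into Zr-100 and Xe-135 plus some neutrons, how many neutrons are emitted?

4

Conserve mass number: 239 = 100 + 135 + k, so k = 239 − 235 = 4.
Check atomic number: 94 = 40 + 54 + 0 = 94. ✓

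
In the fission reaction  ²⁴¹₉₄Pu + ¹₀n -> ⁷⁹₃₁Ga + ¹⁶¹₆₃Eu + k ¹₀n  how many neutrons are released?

2

Conserve mass number: 242 = 79 + 161 + k, so k = 242 − 240 = 2.
Check atomic number: 94 = 31 + 63 + 0 = 94. ✓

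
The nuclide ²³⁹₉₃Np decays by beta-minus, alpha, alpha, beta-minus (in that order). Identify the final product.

Start: (A, Z) = (239, 93).
After β⁻: (239, 94).
After α: (235, 92).
After α: (231, 90).
After β⁻: (231, 91).
Z = 91 is protactinium.

Pa-231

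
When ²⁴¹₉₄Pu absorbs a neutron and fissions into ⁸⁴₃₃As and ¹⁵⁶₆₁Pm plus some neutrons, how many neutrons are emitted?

2

Conserve mass number: 242 = 84 + 156 + k, so k = 242 − 240 = 2.
Check atomic number: 94 = 33 + 61 + 0 = 94. ✓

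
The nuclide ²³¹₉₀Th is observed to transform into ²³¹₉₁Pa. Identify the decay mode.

ΔA = 231 − 231 = 0; ΔZ = 91 − 90 = +1.
A is unchanged and Z rises by 1 — a neutron has become a proton (β⁻ decay).

beta-minus decay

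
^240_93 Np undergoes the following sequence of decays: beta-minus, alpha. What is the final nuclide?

U-236

Start: (A, Z) = (240, 93).
After β⁻: (240, 94).
After α: (236, 92).
Z = 92 is uranium.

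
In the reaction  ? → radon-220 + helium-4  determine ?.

Ra-224

Conserve mass number: A = 220 + 4, so A = 224.
Conserve atomic number: Z = 86 + 2, so Z = 88.
Z = 88 is radium, so the species is radium-224.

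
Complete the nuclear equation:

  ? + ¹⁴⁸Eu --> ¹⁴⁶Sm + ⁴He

Conserve mass number: A + 148 = 146 + 4, so A = 2.
Conserve atomic number: Z + 63 = 62 + 2, so Z = 1.
A = 2 and Z = 1 is ²H — a deuteron.

deuteron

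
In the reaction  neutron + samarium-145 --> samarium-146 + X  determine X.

Conserve mass number: 1 + 145 = 146 + A, so A = 0.
Conserve atomic number: 0 + 62 = 62 + Z, so Z = 0.
A = 0 and Z = 0 is γ — a gamma ray.

gamma ray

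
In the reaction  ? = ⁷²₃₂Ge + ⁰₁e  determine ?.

As-72

Conserve mass number: A = 72 + 0, so A = 72.
Conserve atomic number: Z = 32 + 1, so Z = 33.
Z = 33 is arsenic, so the species is ⁷²₃₃As.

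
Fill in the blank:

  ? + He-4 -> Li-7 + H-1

alpha particle

Conserve mass number: A + 4 = 7 + 1, so A = 4.
Conserve atomic number: Z + 2 = 3 + 1, so Z = 2.
A = 4 and Z = 2 is He-4 — an alpha particle.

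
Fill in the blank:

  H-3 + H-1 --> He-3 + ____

Conserve mass number: 3 + 1 = 3 + A, so A = 1.
Conserve atomic number: 1 + 1 = 2 + Z, so Z = 0.
A = 1 and Z = 0 is n — a neutron.

neutron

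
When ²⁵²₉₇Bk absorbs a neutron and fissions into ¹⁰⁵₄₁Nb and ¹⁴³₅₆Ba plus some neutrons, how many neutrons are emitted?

Conserve mass number: 253 = 105 + 143 + k, so k = 253 − 248 = 5.
Check atomic number: 97 = 41 + 56 + 0 = 97. ✓

5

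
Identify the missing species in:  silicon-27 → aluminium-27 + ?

Conserve mass number: 27 = 27 + A, so A = 0.
Conserve atomic number: 14 = 13 + Z, so Z = 1.
A = 0 and Z = 1 is e⁺ — a positron.

positron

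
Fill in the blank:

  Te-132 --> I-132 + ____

Conserve mass number: 132 = 132 + A, so A = 0.
Conserve atomic number: 52 = 53 + Z, so Z = -1.
A = 0 and Z = -1 is e⁻ — a beta-minus particle.

beta-minus particle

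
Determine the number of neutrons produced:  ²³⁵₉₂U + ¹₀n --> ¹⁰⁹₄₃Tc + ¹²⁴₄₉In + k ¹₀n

3

Conserve mass number: 236 = 109 + 124 + k, so k = 236 − 233 = 3.
Check atomic number: 92 = 43 + 49 + 0 = 92. ✓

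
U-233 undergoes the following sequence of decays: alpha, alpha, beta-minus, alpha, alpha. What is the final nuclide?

At-217

Start: (A, Z) = (233, 92).
After α: (229, 90).
After α: (225, 88).
After β⁻: (225, 89).
After α: (221, 87).
After α: (217, 85).
Z = 85 is astatine.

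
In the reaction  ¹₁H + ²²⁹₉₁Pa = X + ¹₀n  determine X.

U-229

Conserve mass number: 1 + 229 = A + 1, so A = 229.
Conserve atomic number: 1 + 91 = Z + 0, so Z = 92.
Z = 92 is uranium, so the species is ²²⁹₉₂U.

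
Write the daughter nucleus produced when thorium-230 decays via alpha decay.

Ra-226

Alpha decay: mass number changes by -4, atomic number by -2.
A: 230 − 4 = 226; Z: 90 − 2 = 88.
Z = 88 is radium, so the daughter is radium-226.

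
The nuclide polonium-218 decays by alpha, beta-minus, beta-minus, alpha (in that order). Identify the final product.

Start: (A, Z) = (218, 84).
After α: (214, 82).
After β⁻: (214, 83).
After β⁻: (214, 84).
After α: (210, 82).
Z = 82 is lead.

Pb-210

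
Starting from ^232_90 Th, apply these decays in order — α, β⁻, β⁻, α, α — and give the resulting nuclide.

Rn-220

Start: (A, Z) = (232, 90).
After α: (228, 88).
After β⁻: (228, 89).
After β⁻: (228, 90).
After α: (224, 88).
After α: (220, 86).
Z = 86 is radon.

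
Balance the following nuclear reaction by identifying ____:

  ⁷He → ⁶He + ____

Conserve mass number: 7 = 6 + A, so A = 1.
Conserve atomic number: 2 = 2 + Z, so Z = 0.
A = 1 and Z = 0 is ¹n — a neutron.

neutron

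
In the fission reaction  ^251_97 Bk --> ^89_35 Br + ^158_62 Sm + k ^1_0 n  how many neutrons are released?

4

Conserve mass number: 251 = 89 + 158 + k, so k = 251 − 247 = 4.
Check atomic number: 97 = 35 + 62 + 0 = 97. ✓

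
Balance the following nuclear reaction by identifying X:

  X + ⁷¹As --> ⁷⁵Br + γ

alpha particle

Conserve mass number: A + 71 = 75 + 0, so A = 4.
Conserve atomic number: Z + 33 = 35 + 0, so Z = 2.
A = 4 and Z = 2 is ⁴He — an alpha particle.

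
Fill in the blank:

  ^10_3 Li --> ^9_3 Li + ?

neutron

Conserve mass number: 10 = 9 + A, so A = 1.
Conserve atomic number: 3 = 3 + Z, so Z = 0.
A = 1 and Z = 0 is ^1_0 n — a neutron.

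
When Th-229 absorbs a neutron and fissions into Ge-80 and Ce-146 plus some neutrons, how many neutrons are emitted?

4

Conserve mass number: 230 = 80 + 146 + k, so k = 230 − 226 = 4.
Check atomic number: 90 = 32 + 58 + 0 = 90. ✓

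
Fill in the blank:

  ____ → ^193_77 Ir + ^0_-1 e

Conserve mass number: A = 193 + 0, so A = 193.
Conserve atomic number: Z = 77 − 1, so Z = 76.
Z = 76 is osmium, so the species is ^193_76 Os.

Os-193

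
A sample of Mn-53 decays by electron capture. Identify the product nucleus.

Cr-53

Electron capture: mass number changes by +0, atomic number by -1.
A: 53 = 53; Z: 25 − 1 = 24.
Z = 24 is chromium, so the daughter is Cr-53.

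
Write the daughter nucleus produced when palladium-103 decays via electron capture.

Rh-103

Electron capture: mass number changes by +0, atomic number by -1.
A: 103 = 103; Z: 46 − 1 = 45.
Z = 45 is rhodium, so the daughter is rhodium-103.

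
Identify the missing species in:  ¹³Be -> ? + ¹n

Conserve mass number: 13 = A + 1, so A = 12.
Conserve atomic number: 4 = Z + 0, so Z = 4.
Z = 4 is beryllium, so the species is ¹²Be.

Be-12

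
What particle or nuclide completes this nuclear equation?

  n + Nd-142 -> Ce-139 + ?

alpha particle

Conserve mass number: 1 + 142 = 139 + A, so A = 4.
Conserve atomic number: 0 + 60 = 58 + Z, so Z = 2.
A = 4 and Z = 2 is He-4 — an alpha particle.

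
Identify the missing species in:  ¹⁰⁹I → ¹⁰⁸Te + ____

Conserve mass number: 109 = 108 + A, so A = 1.
Conserve atomic number: 53 = 52 + Z, so Z = 1.
A = 1 and Z = 1 is ¹H — a proton.

proton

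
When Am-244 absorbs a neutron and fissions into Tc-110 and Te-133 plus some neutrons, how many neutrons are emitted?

Conserve mass number: 245 = 110 + 133 + k, so k = 245 − 243 = 2.
Check atomic number: 95 = 43 + 52 + 0 = 95. ✓

2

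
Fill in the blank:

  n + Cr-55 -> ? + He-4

Conserve mass number: 1 + 55 = A + 4, so A = 52.
Conserve atomic number: 0 + 24 = Z + 2, so Z = 22.
Z = 22 is titanium, so the species is Ti-52.

Ti-52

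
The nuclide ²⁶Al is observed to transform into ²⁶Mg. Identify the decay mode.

ΔA = 26 − 26 = 0; ΔZ = 12 − 13 = -1.
A is unchanged and Z drops by 1 — a proton has become a neutron (β⁺ emission or electron capture).

beta-plus decay or electron capture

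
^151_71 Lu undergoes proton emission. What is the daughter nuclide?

Proton emission: mass number changes by -1, atomic number by -1.
A: 151 − 1 = 150; Z: 71 − 1 = 70.
Z = 70 is ytterbium, so the daughter is ^150_70 Yb.

Yb-150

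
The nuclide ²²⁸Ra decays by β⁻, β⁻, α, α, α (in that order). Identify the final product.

Start: (A, Z) = (228, 88).
After β⁻: (228, 89).
After β⁻: (228, 90).
After α: (224, 88).
After α: (220, 86).
After α: (216, 84).
Z = 84 is polonium.

Po-216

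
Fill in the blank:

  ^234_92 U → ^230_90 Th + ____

Conserve mass number: 234 = 230 + A, so A = 4.
Conserve atomic number: 92 = 90 + Z, so Z = 2.
A = 4 and Z = 2 is ^4_2 He — an alpha particle.

alpha particle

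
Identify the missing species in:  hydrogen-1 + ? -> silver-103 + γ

Conserve mass number: 1 + A = 103 + 0, so A = 102.
Conserve atomic number: 1 + Z = 47 + 0, so Z = 46.
Z = 46 is palladium, so the species is palladium-102.

Pd-102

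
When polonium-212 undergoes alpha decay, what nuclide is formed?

Alpha decay: mass number changes by -4, atomic number by -2.
A: 212 − 4 = 208; Z: 84 − 2 = 82.
Z = 82 is lead, so the daughter is lead-208.

Pb-208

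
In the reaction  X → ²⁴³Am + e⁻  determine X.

Pu-243

Conserve mass number: A = 243 + 0, so A = 243.
Conserve atomic number: Z = 95 − 1, so Z = 94.
Z = 94 is plutonium, so the species is ²⁴³Pu.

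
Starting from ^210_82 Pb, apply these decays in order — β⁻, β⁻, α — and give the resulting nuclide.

Start: (A, Z) = (210, 82).
After β⁻: (210, 83).
After β⁻: (210, 84).
After α: (206, 82).
Z = 82 is lead.

Pb-206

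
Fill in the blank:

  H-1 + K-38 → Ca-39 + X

gamma ray

Conserve mass number: 1 + 38 = 39 + A, so A = 0.
Conserve atomic number: 1 + 19 = 20 + Z, so Z = 0.
A = 0 and Z = 0 is γ — a gamma ray.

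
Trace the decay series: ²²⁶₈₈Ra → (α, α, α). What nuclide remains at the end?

Start: (A, Z) = (226, 88).
After α: (222, 86).
After α: (218, 84).
After α: (214, 82).
Z = 82 is lead.

Pb-214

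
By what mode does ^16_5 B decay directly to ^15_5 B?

neutron emission

ΔA = 15 − 16 = -1; ΔZ = 5 − 5 = +0.
A drops by 1 with Z unchanged — a neutron was emitted.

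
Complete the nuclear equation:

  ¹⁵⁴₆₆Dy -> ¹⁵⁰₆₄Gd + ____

alpha particle

Conserve mass number: 154 = 150 + A, so A = 4.
Conserve atomic number: 66 = 64 + Z, so Z = 2.
A = 4 and Z = 2 is ⁴₂He — an alpha particle.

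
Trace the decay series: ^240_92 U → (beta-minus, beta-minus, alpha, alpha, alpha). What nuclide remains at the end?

Start: (A, Z) = (240, 92).
After β⁻: (240, 93).
After β⁻: (240, 94).
After α: (236, 92).
After α: (232, 90).
After α: (228, 88).
Z = 88 is radium.

Ra-228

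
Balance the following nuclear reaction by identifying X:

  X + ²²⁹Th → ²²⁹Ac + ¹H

Conserve mass number: A + 229 = 229 + 1, so A = 1.
Conserve atomic number: Z + 90 = 89 + 1, so Z = 0.
A = 1 and Z = 0 is ¹n — a neutron.

neutron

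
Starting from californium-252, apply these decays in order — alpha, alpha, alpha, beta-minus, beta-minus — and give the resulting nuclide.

Start: (A, Z) = (252, 98).
After α: (248, 96).
After α: (244, 94).
After α: (240, 92).
After β⁻: (240, 93).
After β⁻: (240, 94).
Z = 94 is plutonium.

Pu-240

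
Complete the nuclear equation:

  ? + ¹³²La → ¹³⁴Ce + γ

deuteron

Conserve mass number: A + 132 = 134 + 0, so A = 2.
Conserve atomic number: Z + 57 = 58 + 0, so Z = 1.
A = 2 and Z = 1 is ²H — a deuteron.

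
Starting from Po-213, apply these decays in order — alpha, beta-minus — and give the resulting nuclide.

Start: (A, Z) = (213, 84).
After α: (209, 82).
After β⁻: (209, 83).
Z = 83 is bismuth.

Bi-209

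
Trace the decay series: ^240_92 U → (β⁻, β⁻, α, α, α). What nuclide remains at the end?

Ra-228

Start: (A, Z) = (240, 92).
After β⁻: (240, 93).
After β⁻: (240, 94).
After α: (236, 92).
After α: (232, 90).
After α: (228, 88).
Z = 88 is radium.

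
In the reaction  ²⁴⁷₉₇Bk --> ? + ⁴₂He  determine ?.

Conserve mass number: 247 = A + 4, so A = 243.
Conserve atomic number: 97 = Z + 2, so Z = 95.
Z = 95 is americium, so the species is ²⁴³₉₅Am.

Am-243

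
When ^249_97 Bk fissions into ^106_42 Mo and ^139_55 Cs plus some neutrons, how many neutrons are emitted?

Conserve mass number: 249 = 106 + 139 + k, so k = 249 − 245 = 4.
Check atomic number: 97 = 42 + 55 + 0 = 97. ✓

4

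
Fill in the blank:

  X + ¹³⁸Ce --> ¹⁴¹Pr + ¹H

alpha particle

Conserve mass number: A + 138 = 141 + 1, so A = 4.
Conserve atomic number: Z + 58 = 59 + 1, so Z = 2.
A = 4 and Z = 2 is ⁴He — an alpha particle.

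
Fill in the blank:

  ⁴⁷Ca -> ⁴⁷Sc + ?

Conserve mass number: 47 = 47 + A, so A = 0.
Conserve atomic number: 20 = 21 + Z, so Z = -1.
A = 0 and Z = -1 is e⁻ — a beta-minus particle.

beta-minus particle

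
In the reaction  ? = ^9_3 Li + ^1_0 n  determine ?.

Li-10

Conserve mass number: A = 9 + 1, so A = 10.
Conserve atomic number: Z = 3 + 0, so Z = 3.
Z = 3 is lithium, so the species is ^10_3 Li.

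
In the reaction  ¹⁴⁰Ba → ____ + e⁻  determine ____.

Conserve mass number: 140 = A + 0, so A = 140.
Conserve atomic number: 56 = Z − 1, so Z = 57.
Z = 57 is lanthanum, so the species is ¹⁴⁰La.

La-140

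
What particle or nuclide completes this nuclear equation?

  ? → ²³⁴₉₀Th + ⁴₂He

U-238

Conserve mass number: A = 234 + 4, so A = 238.
Conserve atomic number: Z = 90 + 2, so Z = 92.
Z = 92 is uranium, so the species is ²³⁸₉₂U.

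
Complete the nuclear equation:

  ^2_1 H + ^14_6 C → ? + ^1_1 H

C-15

Conserve mass number: 2 + 14 = A + 1, so A = 15.
Conserve atomic number: 1 + 6 = Z + 1, so Z = 6.
Z = 6 is carbon, so the species is ^15_6 C.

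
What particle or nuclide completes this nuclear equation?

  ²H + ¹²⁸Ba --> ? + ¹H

Conserve mass number: 2 + 128 = A + 1, so A = 129.
Conserve atomic number: 1 + 56 = Z + 1, so Z = 56.
Z = 56 is barium, so the species is ¹²⁹Ba.

Ba-129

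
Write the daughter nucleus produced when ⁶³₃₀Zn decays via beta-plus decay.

Cu-63

Beta-plus decay: mass number changes by +0, atomic number by -1.
A: 63 = 63; Z: 30 − 1 = 29.
Z = 29 is copper, so the daughter is ⁶³₂₉Cu.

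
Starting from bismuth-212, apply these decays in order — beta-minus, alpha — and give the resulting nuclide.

Start: (A, Z) = (212, 83).
After β⁻: (212, 84).
After α: (208, 82).
Z = 82 is lead.

Pb-208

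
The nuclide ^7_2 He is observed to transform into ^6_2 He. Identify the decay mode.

neutron emission

ΔA = 6 − 7 = -1; ΔZ = 2 − 2 = +0.
A drops by 1 with Z unchanged — a neutron was emitted.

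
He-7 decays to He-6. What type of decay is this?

ΔA = 6 − 7 = -1; ΔZ = 2 − 2 = +0.
A drops by 1 with Z unchanged — a neutron was emitted.

neutron emission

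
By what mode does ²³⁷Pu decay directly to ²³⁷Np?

ΔA = 237 − 237 = 0; ΔZ = 93 − 94 = -1.
A is unchanged and Z drops by 1 — a proton has become a neutron (β⁺ emission or electron capture).

beta-plus decay or electron capture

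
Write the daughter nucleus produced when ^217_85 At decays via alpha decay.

Alpha decay: mass number changes by -4, atomic number by -2.
A: 217 − 4 = 213; Z: 85 − 2 = 83.
Z = 83 is bismuth, so the daughter is ^213_83 Bi.

Bi-213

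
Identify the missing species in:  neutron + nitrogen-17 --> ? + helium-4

Conserve mass number: 1 + 17 = A + 4, so A = 14.
Conserve atomic number: 0 + 7 = Z + 2, so Z = 5.
Z = 5 is boron, so the species is boron-14.

B-14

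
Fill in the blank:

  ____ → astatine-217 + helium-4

Fr-221

Conserve mass number: A = 217 + 4, so A = 221.
Conserve atomic number: Z = 85 + 2, so Z = 87.
Z = 87 is francium, so the species is francium-221.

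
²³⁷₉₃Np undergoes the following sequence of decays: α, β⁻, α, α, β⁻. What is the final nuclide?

Start: (A, Z) = (237, 93).
After α: (233, 91).
After β⁻: (233, 92).
After α: (229, 90).
After α: (225, 88).
After β⁻: (225, 89).
Z = 89 is actinium.

Ac-225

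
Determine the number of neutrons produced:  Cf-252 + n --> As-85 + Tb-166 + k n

2

Conserve mass number: 253 = 85 + 166 + k, so k = 253 − 251 = 2.
Check atomic number: 98 = 33 + 65 + 0 = 98. ✓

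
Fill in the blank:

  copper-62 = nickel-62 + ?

positron

Conserve mass number: 62 = 62 + A, so A = 0.
Conserve atomic number: 29 = 28 + Z, so Z = 1.
A = 0 and Z = 1 is e⁺ — a positron.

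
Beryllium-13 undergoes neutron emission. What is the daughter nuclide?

Neutron emission: mass number changes by -1, atomic number by +0.
A: 13 − 1 = 12; Z: 4 = 4.
Z = 4 is beryllium, so the daughter is beryllium-12.

Be-12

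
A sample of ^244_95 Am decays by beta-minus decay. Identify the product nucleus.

Beta-minus decay: mass number changes by +0, atomic number by +1.
A: 244 = 244; Z: 95 + 1 = 96.
Z = 96 is curium, so the daughter is ^244_96 Cm.

Cm-244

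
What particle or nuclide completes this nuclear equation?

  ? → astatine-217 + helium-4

Fr-221

Conserve mass number: A = 217 + 4, so A = 221.
Conserve atomic number: Z = 85 + 2, so Z = 87.
Z = 87 is francium, so the species is francium-221.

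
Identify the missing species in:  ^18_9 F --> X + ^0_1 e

O-18

Conserve mass number: 18 = A + 0, so A = 18.
Conserve atomic number: 9 = Z + 1, so Z = 8.
Z = 8 is oxygen, so the species is ^18_8 O.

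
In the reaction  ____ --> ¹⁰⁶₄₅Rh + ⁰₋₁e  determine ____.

Conserve mass number: A = 106 + 0, so A = 106.
Conserve atomic number: Z = 45 − 1, so Z = 44.
Z = 44 is ruthenium, so the species is ¹⁰⁶₄₄Ru.

Ru-106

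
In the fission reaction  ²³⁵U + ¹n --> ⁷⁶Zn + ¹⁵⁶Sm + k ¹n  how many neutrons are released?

4

Conserve mass number: 236 = 76 + 156 + k, so k = 236 − 232 = 4.
Check atomic number: 92 = 30 + 62 + 0 = 92. ✓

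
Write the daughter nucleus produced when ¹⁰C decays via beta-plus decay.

Beta-plus decay: mass number changes by +0, atomic number by -1.
A: 10 = 10; Z: 6 − 1 = 5.
Z = 5 is boron, so the daughter is ¹⁰B.

B-10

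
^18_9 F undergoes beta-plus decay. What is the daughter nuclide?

Beta-plus decay: mass number changes by +0, atomic number by -1.
A: 18 = 18; Z: 9 − 1 = 8.
Z = 8 is oxygen, so the daughter is ^18_8 O.

O-18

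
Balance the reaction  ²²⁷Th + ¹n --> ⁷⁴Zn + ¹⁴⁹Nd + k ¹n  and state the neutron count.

Conserve mass number: 228 = 74 + 149 + k, so k = 228 − 223 = 5.
Check atomic number: 90 = 30 + 60 + 0 = 90. ✓

5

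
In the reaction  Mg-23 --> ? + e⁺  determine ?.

Conserve mass number: 23 = A + 0, so A = 23.
Conserve atomic number: 12 = Z + 1, so Z = 11.
Z = 11 is sodium, so the species is Na-23.

Na-23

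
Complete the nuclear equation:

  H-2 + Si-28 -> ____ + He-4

Al-26

Conserve mass number: 2 + 28 = A + 4, so A = 26.
Conserve atomic number: 1 + 14 = Z + 2, so Z = 13.
Z = 13 is aluminium, so the species is Al-26.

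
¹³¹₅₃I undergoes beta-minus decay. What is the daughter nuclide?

Xe-131

Beta-minus decay: mass number changes by +0, atomic number by +1.
A: 131 = 131; Z: 53 + 1 = 54.
Z = 54 is xenon, so the daughter is ¹³¹₅₄Xe.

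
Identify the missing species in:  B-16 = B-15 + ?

Conserve mass number: 16 = 15 + A, so A = 1.
Conserve atomic number: 5 = 5 + Z, so Z = 0.
A = 1 and Z = 0 is n — a neutron.

neutron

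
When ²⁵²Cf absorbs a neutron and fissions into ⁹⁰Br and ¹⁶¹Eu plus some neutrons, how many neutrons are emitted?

Conserve mass number: 253 = 90 + 161 + k, so k = 253 − 251 = 2.
Check atomic number: 98 = 35 + 63 + 0 = 98. ✓

2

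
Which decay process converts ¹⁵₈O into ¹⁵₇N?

beta-plus decay or electron capture

ΔA = 15 − 15 = 0; ΔZ = 7 − 8 = -1.
A is unchanged and Z drops by 1 — a proton has become a neutron (β⁺ emission or electron capture).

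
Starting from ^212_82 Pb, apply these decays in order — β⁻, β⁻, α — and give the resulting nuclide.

Pb-208

Start: (A, Z) = (212, 82).
After β⁻: (212, 83).
After β⁻: (212, 84).
After α: (208, 82).
Z = 82 is lead.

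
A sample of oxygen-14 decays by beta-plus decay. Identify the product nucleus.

N-14

Beta-plus decay: mass number changes by +0, atomic number by -1.
A: 14 = 14; Z: 8 − 1 = 7.
Z = 7 is nitrogen, so the daughter is nitrogen-14.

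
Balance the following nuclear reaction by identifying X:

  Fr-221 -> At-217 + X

Conserve mass number: 221 = 217 + A, so A = 4.
Conserve atomic number: 87 = 85 + Z, so Z = 2.
A = 4 and Z = 2 is He-4 — an alpha particle.

alpha particle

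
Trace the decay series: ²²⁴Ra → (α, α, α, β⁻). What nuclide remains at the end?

Bi-212

Start: (A, Z) = (224, 88).
After α: (220, 86).
After α: (216, 84).
After α: (212, 82).
After β⁻: (212, 83).
Z = 83 is bismuth.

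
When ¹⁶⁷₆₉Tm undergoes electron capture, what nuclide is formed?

Er-167

Electron capture: mass number changes by +0, atomic number by -1.
A: 167 = 167; Z: 69 − 1 = 68.
Z = 68 is erbium, so the daughter is ¹⁶⁷₆₈Er.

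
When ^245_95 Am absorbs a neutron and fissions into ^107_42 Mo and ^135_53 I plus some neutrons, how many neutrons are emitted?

Conserve mass number: 246 = 107 + 135 + k, so k = 246 − 242 = 4.
Check atomic number: 95 = 42 + 53 + 0 = 95. ✓

4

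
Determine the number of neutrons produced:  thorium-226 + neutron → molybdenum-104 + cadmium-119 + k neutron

Conserve mass number: 227 = 104 + 119 + k, so k = 227 − 223 = 4.
Check atomic number: 90 = 42 + 48 + 0 = 90. ✓

4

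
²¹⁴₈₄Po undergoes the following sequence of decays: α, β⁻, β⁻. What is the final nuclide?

Start: (A, Z) = (214, 84).
After α: (210, 82).
After β⁻: (210, 83).
After β⁻: (210, 84).
Z = 84 is polonium.

Po-210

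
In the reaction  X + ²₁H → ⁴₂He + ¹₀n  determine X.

triton

Conserve mass number: A + 2 = 4 + 1, so A = 3.
Conserve atomic number: Z + 1 = 2 + 0, so Z = 1.
A = 3 and Z = 1 is ³₁H — a triton.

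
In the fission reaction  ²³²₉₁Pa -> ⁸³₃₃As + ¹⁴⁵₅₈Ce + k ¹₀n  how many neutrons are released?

4

Conserve mass number: 232 = 83 + 145 + k, so k = 232 − 228 = 4.
Check atomic number: 91 = 33 + 58 + 0 = 91. ✓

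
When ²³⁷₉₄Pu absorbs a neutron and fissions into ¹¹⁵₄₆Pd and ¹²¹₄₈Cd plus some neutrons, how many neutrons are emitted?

Conserve mass number: 238 = 115 + 121 + k, so k = 238 − 236 = 2.
Check atomic number: 94 = 46 + 48 + 0 = 94. ✓

2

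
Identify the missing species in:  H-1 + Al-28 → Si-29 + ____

gamma ray

Conserve mass number: 1 + 28 = 29 + A, so A = 0.
Conserve atomic number: 1 + 13 = 14 + Z, so Z = 0.
A = 0 and Z = 0 is γ — a gamma ray.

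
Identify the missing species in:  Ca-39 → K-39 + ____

Conserve mass number: 39 = 39 + A, so A = 0.
Conserve atomic number: 20 = 19 + Z, so Z = 1.
A = 0 and Z = 1 is e⁺ — a positron.

positron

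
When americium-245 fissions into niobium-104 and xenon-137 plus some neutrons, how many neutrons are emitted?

Conserve mass number: 245 = 104 + 137 + k, so k = 245 − 241 = 4.
Check atomic number: 95 = 41 + 54 + 0 = 95. ✓

4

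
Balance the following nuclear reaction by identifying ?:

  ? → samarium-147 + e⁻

Pm-147

Conserve mass number: A = 147 + 0, so A = 147.
Conserve atomic number: Z = 62 − 1, so Z = 61.
Z = 61 is promethium, so the species is promethium-147.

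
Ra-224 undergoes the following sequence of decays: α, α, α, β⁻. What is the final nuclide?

Start: (A, Z) = (224, 88).
After α: (220, 86).
After α: (216, 84).
After α: (212, 82).
After β⁻: (212, 83).
Z = 83 is bismuth.

Bi-212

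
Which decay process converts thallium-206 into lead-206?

ΔA = 206 − 206 = 0; ΔZ = 82 − 81 = +1.
A is unchanged and Z rises by 1 — a neutron has become a proton (β⁻ decay).

beta-minus decay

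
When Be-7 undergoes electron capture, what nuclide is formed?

Li-7

Electron capture: mass number changes by +0, atomic number by -1.
A: 7 = 7; Z: 4 − 1 = 3.
Z = 3 is lithium, so the daughter is Li-7.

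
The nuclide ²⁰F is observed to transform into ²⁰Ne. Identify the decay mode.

ΔA = 20 − 20 = 0; ΔZ = 10 − 9 = +1.
A is unchanged and Z rises by 1 — a neutron has become a proton (β⁻ decay).

beta-minus decay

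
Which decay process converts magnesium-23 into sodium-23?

beta-plus decay or electron capture

ΔA = 23 − 23 = 0; ΔZ = 11 − 12 = -1.
A is unchanged and Z drops by 1 — a proton has become a neutron (β⁺ emission or electron capture).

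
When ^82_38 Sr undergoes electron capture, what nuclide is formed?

Rb-82

Electron capture: mass number changes by +0, atomic number by -1.
A: 82 = 82; Z: 38 − 1 = 37.
Z = 37 is rubidium, so the daughter is ^82_37 Rb.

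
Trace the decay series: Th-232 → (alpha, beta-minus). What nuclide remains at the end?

Start: (A, Z) = (232, 90).
After α: (228, 88).
After β⁻: (228, 89).
Z = 89 is actinium.

Ac-228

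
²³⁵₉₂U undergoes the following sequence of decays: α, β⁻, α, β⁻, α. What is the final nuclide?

Ra-223

Start: (A, Z) = (235, 92).
After α: (231, 90).
After β⁻: (231, 91).
After α: (227, 89).
After β⁻: (227, 90).
After α: (223, 88).
Z = 88 is radium.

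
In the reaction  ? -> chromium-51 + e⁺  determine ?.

Conserve mass number: A = 51 + 0, so A = 51.
Conserve atomic number: Z = 24 + 1, so Z = 25.
Z = 25 is manganese, so the species is manganese-51.

Mn-51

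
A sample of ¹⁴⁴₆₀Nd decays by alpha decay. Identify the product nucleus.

Alpha decay: mass number changes by -4, atomic number by -2.
A: 144 − 4 = 140; Z: 60 − 2 = 58.
Z = 58 is cerium, so the daughter is ¹⁴⁰₅₈Ce.

Ce-140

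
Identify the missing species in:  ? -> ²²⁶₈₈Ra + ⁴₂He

Conserve mass number: A = 226 + 4, so A = 230.
Conserve atomic number: Z = 88 + 2, so Z = 90.
Z = 90 is thorium, so the species is ²³⁰₉₀Th.

Th-230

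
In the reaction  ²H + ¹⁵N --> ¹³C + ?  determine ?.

Conserve mass number: 2 + 15 = 13 + A, so A = 4.
Conserve atomic number: 1 + 7 = 6 + Z, so Z = 2.
A = 4 and Z = 2 is ⁴He — an alpha particle.

alpha particle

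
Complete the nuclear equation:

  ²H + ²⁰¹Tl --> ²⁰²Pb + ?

Conserve mass number: 2 + 201 = 202 + A, so A = 1.
Conserve atomic number: 1 + 81 = 82 + Z, so Z = 0.
A = 1 and Z = 0 is ¹n — a neutron.

neutron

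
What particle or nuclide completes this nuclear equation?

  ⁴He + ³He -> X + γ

Be-7

Conserve mass number: 4 + 3 = A + 0, so A = 7.
Conserve atomic number: 2 + 2 = Z + 0, so Z = 4.
Z = 4 is beryllium, so the species is ⁷Be.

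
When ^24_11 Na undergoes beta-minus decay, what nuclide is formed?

Mg-24

Beta-minus decay: mass number changes by +0, atomic number by +1.
A: 24 = 24; Z: 11 + 1 = 12.
Z = 12 is magnesium, so the daughter is ^24_12 Mg.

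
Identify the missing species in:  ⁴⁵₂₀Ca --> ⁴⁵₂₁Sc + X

beta-minus particle

Conserve mass number: 45 = 45 + A, so A = 0.
Conserve atomic number: 20 = 21 + Z, so Z = -1.
A = 0 and Z = -1 is ⁰₋₁e — a beta-minus particle.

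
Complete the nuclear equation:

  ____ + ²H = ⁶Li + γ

alpha particle

Conserve mass number: A + 2 = 6 + 0, so A = 4.
Conserve atomic number: Z + 1 = 3 + 0, so Z = 2.
A = 4 and Z = 2 is ⁴He — an alpha particle.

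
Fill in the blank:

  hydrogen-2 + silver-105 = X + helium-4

Pd-103

Conserve mass number: 2 + 105 = A + 4, so A = 103.
Conserve atomic number: 1 + 47 = Z + 2, so Z = 46.
Z = 46 is palladium, so the species is palladium-103.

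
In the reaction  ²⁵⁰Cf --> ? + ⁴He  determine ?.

Cm-246

Conserve mass number: 250 = A + 4, so A = 246.
Conserve atomic number: 98 = Z + 2, so Z = 96.
Z = 96 is curium, so the species is ²⁴⁶Cm.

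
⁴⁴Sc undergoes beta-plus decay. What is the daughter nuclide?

Ca-44

Beta-plus decay: mass number changes by +0, atomic number by -1.
A: 44 = 44; Z: 21 − 1 = 20.
Z = 20 is calcium, so the daughter is ⁴⁴Ca.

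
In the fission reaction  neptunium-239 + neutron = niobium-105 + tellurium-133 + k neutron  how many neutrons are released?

Conserve mass number: 240 = 105 + 133 + k, so k = 240 − 238 = 2.
Check atomic number: 93 = 41 + 52 + 0 = 93. ✓

2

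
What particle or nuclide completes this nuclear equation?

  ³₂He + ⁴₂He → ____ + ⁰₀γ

Be-7

Conserve mass number: 3 + 4 = A + 0, so A = 7.
Conserve atomic number: 2 + 2 = Z + 0, so Z = 4.
Z = 4 is beryllium, so the species is ⁷₄Be.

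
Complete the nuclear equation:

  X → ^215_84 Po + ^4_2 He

Rn-219

Conserve mass number: A = 215 + 4, so A = 219.
Conserve atomic number: Z = 84 + 2, so Z = 86.
Z = 86 is radon, so the species is ^219_86 Rn.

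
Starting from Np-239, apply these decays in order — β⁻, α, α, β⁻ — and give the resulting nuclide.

Pa-231

Start: (A, Z) = (239, 93).
After β⁻: (239, 94).
After α: (235, 92).
After α: (231, 90).
After β⁻: (231, 91).
Z = 91 is protactinium.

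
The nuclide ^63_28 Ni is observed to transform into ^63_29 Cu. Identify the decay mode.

ΔA = 63 − 63 = 0; ΔZ = 29 − 28 = +1.
A is unchanged and Z rises by 1 — a neutron has become a proton (β⁻ decay).

beta-minus decay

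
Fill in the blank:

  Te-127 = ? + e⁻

I-127

Conserve mass number: 127 = A + 0, so A = 127.
Conserve atomic number: 52 = Z − 1, so Z = 53.
Z = 53 is iodine, so the species is I-127.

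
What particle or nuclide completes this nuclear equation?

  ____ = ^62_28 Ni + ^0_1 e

Conserve mass number: A = 62 + 0, so A = 62.
Conserve atomic number: Z = 28 + 1, so Z = 29.
Z = 29 is copper, so the species is ^62_29 Cu.

Cu-62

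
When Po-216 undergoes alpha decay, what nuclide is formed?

Pb-212

Alpha decay: mass number changes by -4, atomic number by -2.
A: 216 − 4 = 212; Z: 84 − 2 = 82.
Z = 82 is lead, so the daughter is Pb-212.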